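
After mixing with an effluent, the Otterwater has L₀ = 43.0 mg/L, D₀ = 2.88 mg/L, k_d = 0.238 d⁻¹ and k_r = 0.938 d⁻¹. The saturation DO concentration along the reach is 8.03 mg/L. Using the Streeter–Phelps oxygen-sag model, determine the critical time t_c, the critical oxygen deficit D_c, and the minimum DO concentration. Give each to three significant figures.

t_c ≈ 1.65 d; D_c ≈ 7.37 mg/L; min DO ≈ 0.656 mg/L

With k_r/k_d = 3.941 and 1 − D₀(k_r−k_d)/(k_d L₀) = 0.8030,
t_c = ln(3.941 × 0.8030) / (0.938 − 0.238) = ln(3.165) / 0.7000 = 1.152/0.7000 = 1.646 d.
D_c = (k_d/k_r) L₀ e^(−k_d t_c) = (0.238/0.938) × 43.0 × e^(−0.238×1.646) = 0.2537 × 43.0 × 0.6759 = 7.374 mg/L.
Minimum DO = C_s − D_c = 8.03 − 7.374 = 0.6556 mg/L.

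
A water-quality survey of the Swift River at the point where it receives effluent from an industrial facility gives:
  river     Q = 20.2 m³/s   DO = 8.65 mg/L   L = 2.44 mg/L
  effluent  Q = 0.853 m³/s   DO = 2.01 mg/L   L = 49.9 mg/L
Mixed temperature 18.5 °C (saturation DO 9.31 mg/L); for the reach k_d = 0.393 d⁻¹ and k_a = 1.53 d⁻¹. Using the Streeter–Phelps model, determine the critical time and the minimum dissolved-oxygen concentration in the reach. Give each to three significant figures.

t_c ≈ 0.354 d; minimum DO ≈ 8.33 mg/L

Mixed DO = (20.2×8.65 + 0.853×2.01)/(20.2+0.853) = 176.4/21.05 = 8.381 mg/L.
Mixed L₀ = (20.2×2.44 + 0.853×49.9)/(21.05) = 91.85/21.05 = 4.363 mg/L.
Initial deficit D₀ = C_s − DO₀ = 9.31 − 8.381 = 0.9290 mg/L.
t_c = (1/1.137) ln[(1.53/0.393)(1 − 0.9290×1.137/(0.393×4.363))] = 0.8795 × ln(1.495) = 0.3535 d.
D_c = (0.393/1.53) × 4.363 × e^(−0.393×0.3535) = 0.2569 × 4.363 × 0.8703 = 0.9753 mg/L.
Minimum DO = 9.31 − 0.9753 = 8.335 mg/L.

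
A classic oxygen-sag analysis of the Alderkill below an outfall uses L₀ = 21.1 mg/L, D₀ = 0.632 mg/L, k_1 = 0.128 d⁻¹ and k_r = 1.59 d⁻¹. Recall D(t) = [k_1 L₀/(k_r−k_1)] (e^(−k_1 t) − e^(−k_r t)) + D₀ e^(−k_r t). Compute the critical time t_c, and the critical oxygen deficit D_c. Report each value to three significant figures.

t_c = [1/(k_r−k_1)] ln[(k_r/k_1)(1 − D₀(k_r−k_1)/(k_1 L₀))]
= [1/(1.59−0.128)] ln[(1.59/0.128)(1 − 0.632×1.462/(0.128×21.1))]
= (1/1.462) ln[12.42 × 0.6579] = 0.6840 × ln(8.172) = 0.6840 × 2.101 = 1.437 d.
D_c = (k_1/k_r) L₀ e^(−k_1 t_c) = (0.128/1.59) × 21.1 × e^(−0.128×1.437) = 0.08050 × 21.1 × 0.8320 = 1.413 mg/L.

t_c ≈ 1.44 d; D_c ≈ 1.41 mg/L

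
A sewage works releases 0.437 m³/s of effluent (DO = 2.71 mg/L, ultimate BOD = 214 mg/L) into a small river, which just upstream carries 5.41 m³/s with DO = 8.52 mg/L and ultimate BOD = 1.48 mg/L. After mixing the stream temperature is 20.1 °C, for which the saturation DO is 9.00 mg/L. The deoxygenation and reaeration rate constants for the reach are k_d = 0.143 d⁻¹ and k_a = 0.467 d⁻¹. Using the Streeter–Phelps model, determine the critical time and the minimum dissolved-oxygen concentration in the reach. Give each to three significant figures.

t_c ≈ 3.26 d; minimum DO ≈ 5.66 mg/L

Mixed DO = (5.41×8.52 + 0.437×2.71)/(5.41+0.437) = 47.28/5.847 = 8.086 mg/L.
Mixed L₀ = (5.41×1.48 + 0.437×214)/(5.847) = 101.5/5.847 = 17.36 mg/L.
Initial deficit D₀ = C_s − DO₀ = 9.00 − 8.086 = 0.9142 mg/L.
t_c = (1/0.3240) ln[(0.467/0.143)(1 − 0.9142×0.3240/(0.143×17.36))] = 3.086 × ln(2.876) = 3.261 d.
D_c = (0.143/0.467) × 17.36 × e^(−0.143×3.261) = 0.3062 × 17.36 × 0.6273 = 3.335 mg/L.
Minimum DO = 9.00 − 3.335 = 5.665 mg/L.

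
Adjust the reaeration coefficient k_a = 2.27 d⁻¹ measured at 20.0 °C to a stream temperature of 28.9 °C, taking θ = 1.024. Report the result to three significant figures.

k_a(T₂) = k_a(T₁) · θ^(T₂−T₁) = 2.27 × 1.024^(28.9−20.0)
= 2.27 × 1.024^8.90 = 2.27 × 1.235 = 2.803 d⁻¹.

k_a ≈ 2.80 d⁻¹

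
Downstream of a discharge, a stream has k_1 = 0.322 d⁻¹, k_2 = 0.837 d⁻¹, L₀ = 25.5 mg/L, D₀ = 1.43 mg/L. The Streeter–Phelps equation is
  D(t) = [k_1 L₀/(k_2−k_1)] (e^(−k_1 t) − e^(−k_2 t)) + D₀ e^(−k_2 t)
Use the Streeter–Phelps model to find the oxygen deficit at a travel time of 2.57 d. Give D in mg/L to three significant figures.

k_1 L₀/(k_2−k_1) = 0.322×25.5/(0.837−0.322) = 8.211/0.5150 = 15.94 mg/L.
e^(−k_1 t) = e^(−0.322×2.570) = 0.4371; e^(−k_2 t) = e^(−0.837×2.570) = 0.1164.
D = 15.94 × (0.4371 − 0.1164) + 1.43 × 0.1164 = 5.114 + 0.1664 = 5.281 mg/L.

D ≈ 5.28 mg/L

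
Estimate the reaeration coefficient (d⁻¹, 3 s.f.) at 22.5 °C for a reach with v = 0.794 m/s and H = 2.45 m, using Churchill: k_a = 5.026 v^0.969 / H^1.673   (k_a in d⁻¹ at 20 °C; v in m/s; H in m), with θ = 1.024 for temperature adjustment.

k_a ≈ 0.952 d⁻¹

k_a(20) = 5.026 × 0.794^0.969 / 2.45^1.673 = 5.026 × 0.7997 / 4.478 = 0.8976 d⁻¹.
k_a(22.5) = 0.8976 × 1.024^(22.5−20) = 0.8976 × 1.061 = 0.9524 d⁻¹.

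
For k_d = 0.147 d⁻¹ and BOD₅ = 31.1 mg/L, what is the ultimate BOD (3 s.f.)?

L₀ ≈ 59.8 mg/L

BOD₅ = L₀(1 − e^(−5k_d)) ⇒ L₀ = BOD₅ / (1 − e^(−5×0.147))
= 31.1 / (1 − 0.4795) = 31.1 / 0.5205 = 59.75 mg/L.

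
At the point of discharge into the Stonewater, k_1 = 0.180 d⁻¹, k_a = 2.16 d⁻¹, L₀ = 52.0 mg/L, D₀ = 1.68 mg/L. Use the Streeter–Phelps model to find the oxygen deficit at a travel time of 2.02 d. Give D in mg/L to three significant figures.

k_1 L₀/(k_a−k_1) = 0.180×52.0/(2.16−0.180) = 9.360/1.980 = 4.727 mg/L.
e^(−k_1 t) = e^(−0.180×2.020) = 0.6952; e^(−k_a t) = e^(−2.16×2.020) = 0.01274.
D = 4.727 × (0.6952 − 0.01274) + 1.68 × 0.01274 = 3.226 + 0.02140 = 3.247 mg/L.

D ≈ 3.25 mg/L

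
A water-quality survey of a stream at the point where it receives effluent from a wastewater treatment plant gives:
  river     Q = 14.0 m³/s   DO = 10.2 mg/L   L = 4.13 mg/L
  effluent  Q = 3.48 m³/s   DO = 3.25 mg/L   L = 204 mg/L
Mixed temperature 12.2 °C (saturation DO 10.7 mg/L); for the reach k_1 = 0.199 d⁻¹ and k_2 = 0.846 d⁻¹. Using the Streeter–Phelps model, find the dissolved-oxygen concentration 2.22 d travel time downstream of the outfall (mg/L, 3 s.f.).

DO ≈ 3.79 mg/L

Mixed DO = (14.0×10.2 + 3.48×3.25)/(14.0+3.48) = 154.1/17.48 = 8.816 mg/L.
Mixed L₀ = (14.0×4.13 + 3.48×204)/(17.48) = 767.7/17.48 = 43.92 mg/L.
Initial deficit D₀ = C_s − DO₀ = 10.7 − 8.816 = 1.884 mg/L.
D(2.22) = [0.199×43.92/(0.846−0.199)](e^(−0.199×2.22) − e^(−0.846×2.22)) + 1.884 e^(−0.846×2.22)
= 13.51 × (0.6429 − 0.1529) + 1.884 × 0.1529 = 6.908 mg/L.
DO = 10.7 − 6.908 = 3.792 mg/L.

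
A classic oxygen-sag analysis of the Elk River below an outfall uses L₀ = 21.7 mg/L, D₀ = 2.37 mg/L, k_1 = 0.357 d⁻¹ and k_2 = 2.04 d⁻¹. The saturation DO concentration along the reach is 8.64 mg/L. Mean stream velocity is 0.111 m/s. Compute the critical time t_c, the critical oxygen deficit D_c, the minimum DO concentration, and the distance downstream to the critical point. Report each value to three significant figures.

With k_2/k_1 = 5.714 and 1 − D₀(k_2−k_1)/(k_1 L₀) = 0.4851,
t_c = ln(5.714 × 0.4851) / (2.04 − 0.357) = ln(2.772) / 1.683 = 1.020/1.683 = 0.6058 d.
L(t_c) = L₀ e^(−k_1 t_c) = 21.7 × 0.8055 = 17.48 mg/L, and at the critical point k_2 D_c = k_1 L, so D_c = (0.357/2.04) × 17.48 = 3.059 mg/L.
Minimum DO = C_s − D_c = 8.64 − 3.059 = 5.581 mg/L.
x_c = v t_c = 0.111 m/s × 0.6058 d × 86400 s/d = 5810 m ≈ 5.81 km.

t_c ≈ 0.606 d; D_c ≈ 3.06 mg/L; min DO ≈ 5.58 mg/L; x_c ≈ 5.81 km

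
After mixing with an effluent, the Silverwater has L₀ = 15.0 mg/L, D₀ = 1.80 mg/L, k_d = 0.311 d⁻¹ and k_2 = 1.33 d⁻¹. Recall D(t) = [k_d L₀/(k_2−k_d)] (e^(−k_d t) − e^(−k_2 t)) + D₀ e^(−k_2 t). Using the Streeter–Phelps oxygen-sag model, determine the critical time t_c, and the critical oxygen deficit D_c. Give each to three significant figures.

With k_2/k_d = 4.277 and 1 − D₀(k_2−k_d)/(k_d L₀) = 0.6068,
t_c = ln(4.277 × 0.6068) / (1.33 − 0.311) = ln(2.595) / 1.019 = 0.9536/1.019 = 0.9358 d.
D_c = (k_d/k_2) L₀ e^(−k_d t_c) = (0.311/1.33) × 15.0 × e^(−0.311×0.9358) = 0.2338 × 15.0 × 0.7475 = 2.622 mg/L.

t_c ≈ 0.936 d; D_c ≈ 2.62 mg/L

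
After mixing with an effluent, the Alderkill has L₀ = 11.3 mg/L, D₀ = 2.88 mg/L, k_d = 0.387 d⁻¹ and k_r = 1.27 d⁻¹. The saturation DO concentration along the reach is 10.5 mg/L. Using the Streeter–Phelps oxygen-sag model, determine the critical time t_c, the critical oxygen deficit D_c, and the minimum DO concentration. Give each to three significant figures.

t_c ≈ 0.359 d; D_c ≈ 3.00 mg/L; min DO ≈ 7.50 mg/L

t_c = [1/(k_r−k_d)] ln[(k_r/k_d)(1 − D₀(k_r−k_d)/(k_d L₀))]
= [1/(1.27−0.387)] ln[(1.27/0.387)(1 − 2.88×0.8830/(0.387×11.3))]
= (1/0.8830) ln[3.282 × 0.4185] = 1.133 × ln(1.373) = 1.133 × 0.3172 = 0.3593 d.
L(t_c) = L₀ e^(−k_d t_c) = 11.3 × 0.8702 = 9.833 mg/L, and at the critical point k_r D_c = k_d L, so D_c = (0.387/1.27) × 9.833 = 2.996 mg/L.
Minimum DO = C_s − D_c = 10.5 − 2.996 = 7.504 mg/L.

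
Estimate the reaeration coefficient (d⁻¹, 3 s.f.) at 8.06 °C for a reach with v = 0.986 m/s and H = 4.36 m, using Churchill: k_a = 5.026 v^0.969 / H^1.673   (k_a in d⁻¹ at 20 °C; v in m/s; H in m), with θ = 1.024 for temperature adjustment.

k_a ≈ 0.318 d⁻¹

k_a(20) = 5.026 × 0.986^0.969 / 4.36^1.673 = 5.026 × 0.9864 / 11.75 = 0.4221 d⁻¹.
k_a(8.06) = 0.4221 × 1.024^(8.06−20) = 0.4221 × 0.7534 = 0.3180 d⁻¹.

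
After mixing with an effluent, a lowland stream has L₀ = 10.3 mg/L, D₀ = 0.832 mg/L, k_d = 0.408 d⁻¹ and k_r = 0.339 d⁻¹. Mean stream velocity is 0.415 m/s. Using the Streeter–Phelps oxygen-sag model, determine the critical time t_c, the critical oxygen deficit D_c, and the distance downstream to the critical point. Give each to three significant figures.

With k_r/k_d = 0.8309 and 1 − D₀(k_r−k_d)/(k_d L₀) = 1.014,
t_c = ln(0.8309 × 1.014) / (0.339 − 0.408) = ln(0.8422) / -0.06900 = -0.1717/-0.06900 = 2.488 d.
D_c = (k_d/k_r) L₀ e^(−k_d t_c) = (0.408/0.339) × 10.3 × e^(−0.408×2.488) = 1.204 × 10.3 × 0.3623 = 4.491 mg/L.
x_c = v t_c = 0.415 m/s × 2.488 d × 86400 s/d = 89220 m ≈ 89.2 km.

t_c ≈ 2.49 d; D_c ≈ 4.49 mg/L; x_c ≈ 89.2 km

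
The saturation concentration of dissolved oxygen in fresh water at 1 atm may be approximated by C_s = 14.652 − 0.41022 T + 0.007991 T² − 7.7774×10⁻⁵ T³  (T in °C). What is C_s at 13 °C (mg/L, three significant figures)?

C_s = 14.652 − 0.41022×13 + 0.007991×13² − 7.7774×10⁻⁵×13³ = 10.50 mg/L.

C_s ≈ 10.5 mg/L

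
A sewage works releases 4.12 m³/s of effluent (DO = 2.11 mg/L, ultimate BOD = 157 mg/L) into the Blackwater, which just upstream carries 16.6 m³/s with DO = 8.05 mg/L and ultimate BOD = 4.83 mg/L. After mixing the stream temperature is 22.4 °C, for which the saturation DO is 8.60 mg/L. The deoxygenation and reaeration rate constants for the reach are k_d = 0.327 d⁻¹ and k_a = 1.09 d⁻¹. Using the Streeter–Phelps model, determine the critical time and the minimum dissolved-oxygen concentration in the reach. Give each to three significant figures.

t_c ≈ 1.42 d; minimum DO ≈ 1.98 mg/L

Mixed DO = (16.6×8.05 + 4.12×2.11)/(16.6+4.12) = 142.3/20.72 = 6.869 mg/L.
Mixed L₀ = (16.6×4.83 + 4.12×157)/(20.72) = 727.0/20.72 = 35.09 mg/L.
Initial deficit D₀ = C_s − DO₀ = 8.60 − 6.869 = 1.731 mg/L.
t_c = (1/0.7630) ln[(1.09/0.327)(1 − 1.731×0.7630/(0.327×35.09))] = 1.311 × ln(2.950) = 1.418 d.
D_c = (0.327/1.09) × 35.09 × e^(−0.327×1.418) = 0.3000 × 35.09 × 0.6290 = 6.621 mg/L.
Minimum DO = 8.60 − 6.621 = 1.979 mg/L.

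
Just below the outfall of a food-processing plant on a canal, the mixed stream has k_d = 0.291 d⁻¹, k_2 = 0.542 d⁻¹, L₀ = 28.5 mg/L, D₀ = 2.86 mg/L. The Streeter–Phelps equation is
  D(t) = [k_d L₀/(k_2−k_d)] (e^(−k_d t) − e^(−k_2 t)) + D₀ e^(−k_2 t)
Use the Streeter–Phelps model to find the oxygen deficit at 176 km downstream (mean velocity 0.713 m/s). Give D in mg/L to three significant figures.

D ≈ 7.97 mg/L

Travel time t = x/v = 176 km / (0.713 m/s) = 176000 m / 0.713 m/s = 246800 s = 2.857 d.
k_d L₀/(k_2−k_d) = 0.291×28.5/(0.542−0.291) = 8.293/0.2510 = 33.04 mg/L.
e^(−k_d t) = e^(−0.291×2.857) = 0.4354; e^(−k_2 t) = e^(−0.542×2.857) = 0.2126.
D = 33.04 × (0.4354 − 0.2126) + 2.86 × 0.2126 = 7.364 + 0.6079 = 7.972 mg/L.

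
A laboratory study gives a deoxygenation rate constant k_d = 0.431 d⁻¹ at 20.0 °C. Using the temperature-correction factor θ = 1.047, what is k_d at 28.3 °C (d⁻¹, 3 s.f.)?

k_d ≈ 0.631 d⁻¹

k_d(T₂) = k_d(T₁) · θ^(T₂−T₁) = 0.431 × 1.047^(28.3−20.0)
= 0.431 × 1.047^8.30 = 0.431 × 1.464 = 0.6310 d⁻¹.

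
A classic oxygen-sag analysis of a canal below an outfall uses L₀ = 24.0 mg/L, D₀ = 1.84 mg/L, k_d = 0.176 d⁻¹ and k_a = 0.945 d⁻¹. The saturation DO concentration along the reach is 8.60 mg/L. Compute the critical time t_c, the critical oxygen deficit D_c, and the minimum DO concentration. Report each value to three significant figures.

t_c ≈ 1.66 d; D_c ≈ 3.34 mg/L; min DO ≈ 5.26 mg/L

At the critical point dD/dt = 0, so k_d L₀ e^(−k_d t) = k_a D. Substituting D(t) from the Streeter–Phelps equation and solving for t gives
t_c = ln[(k_a/k_d)(1 − D₀(k_a−k_d)/(k_d L₀))] / (k_a−k_d).
Here k_a−k_d = 0.7690 d⁻¹ and 1 − D₀(k_a−k_d)/(k_d L₀) = 1 − 1.84×0.7690/(0.176×24.0) = 0.6650, so
t_c = ln(5.369 × 0.6650) / 0.7690 = 1.273 / 0.7690 = 1.655 d.
L(t_c) = L₀ e^(−k_d t_c) = 24.0 × 0.7473 = 17.94 mg/L, and at the critical point k_a D_c = k_d L, so D_c = (0.176/0.945) × 17.94 = 3.340 mg/L.
Minimum DO = C_s − D_c = 8.60 − 3.340 = 5.260 mg/L.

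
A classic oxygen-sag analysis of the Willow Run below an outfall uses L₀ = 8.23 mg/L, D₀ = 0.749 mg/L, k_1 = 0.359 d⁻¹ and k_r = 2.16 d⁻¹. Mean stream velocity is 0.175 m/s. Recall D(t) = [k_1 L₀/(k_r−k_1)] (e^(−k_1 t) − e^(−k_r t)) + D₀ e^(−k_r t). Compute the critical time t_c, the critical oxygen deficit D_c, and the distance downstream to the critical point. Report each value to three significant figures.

t_c ≈ 0.658 d; D_c ≈ 1.08 mg/L; x_c ≈ 9.95 km

With k_r/k_1 = 6.017 and 1 − D₀(k_r−k_1)/(k_1 L₀) = 0.5434,
t_c = ln(6.017 × 0.5434) / (2.16 − 0.359) = ln(3.270) / 1.801 = 1.185/1.801 = 0.6578 d.
D_c = (k_1/k_r) L₀ e^(−k_1 t_c) = (0.359/2.16) × 8.23 × e^(−0.359×0.6578) = 0.1662 × 8.23 × 0.7897 = 1.080 mg/L.
x_c = v t_c = 0.175 m/s × 0.6578 d × 86400 s/d = 9946 m ≈ 9.95 km.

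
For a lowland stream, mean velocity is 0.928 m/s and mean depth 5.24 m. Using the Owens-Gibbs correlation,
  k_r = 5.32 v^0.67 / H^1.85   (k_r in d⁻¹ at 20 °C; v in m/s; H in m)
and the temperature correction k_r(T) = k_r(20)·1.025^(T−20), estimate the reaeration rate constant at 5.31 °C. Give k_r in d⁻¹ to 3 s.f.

k_r(20) = 5.32 × 0.928^0.67 / 5.24^1.85 = 5.32 × 0.9512 / 21.42 = 0.2363 d⁻¹.
k_r(5.31) = 0.2363 × 1.025^(5.31−20) = 0.2363 × 0.6958 = 0.1644 d⁻¹.

k_r ≈ 0.164 d⁻¹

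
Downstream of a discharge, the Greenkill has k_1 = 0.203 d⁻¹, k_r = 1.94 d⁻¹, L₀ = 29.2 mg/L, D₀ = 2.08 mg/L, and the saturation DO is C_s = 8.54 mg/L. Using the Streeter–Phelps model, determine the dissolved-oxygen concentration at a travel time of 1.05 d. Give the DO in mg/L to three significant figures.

k_1 L₀/(k_r−k_1) = 0.203×29.2/(1.94−0.203) = 5.928/1.737 = 3.413 mg/L.
e^(−k_1 t) = e^(−0.203×1.050) = 0.8080; e^(−k_r t) = e^(−1.94×1.050) = 0.1304.
D = 3.413 × (0.8080 − 0.1304) + 2.08 × 0.1304 = 2.312 + 0.2713 = 2.584 mg/L.
DO = C_s − D = 8.54 − 2.584 = 5.956 mg/L.

DO ≈ 5.96 mg/L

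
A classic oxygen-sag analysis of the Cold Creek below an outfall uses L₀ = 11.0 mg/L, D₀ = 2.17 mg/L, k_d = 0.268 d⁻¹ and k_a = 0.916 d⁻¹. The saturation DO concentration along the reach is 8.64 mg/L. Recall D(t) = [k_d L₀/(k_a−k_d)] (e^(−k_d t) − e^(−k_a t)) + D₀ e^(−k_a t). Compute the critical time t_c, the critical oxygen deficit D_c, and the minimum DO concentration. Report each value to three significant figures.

t_c ≈ 0.896 d; D_c ≈ 2.53 mg/L; min DO ≈ 6.11 mg/L

At the critical point dD/dt = 0, so k_d L₀ e^(−k_d t) = k_a D. Substituting D(t) from the Streeter–Phelps equation and solving for t gives
t_c = ln[(k_a/k_d)(1 − D₀(k_a−k_d)/(k_d L₀))] / (k_a−k_d).
Here k_a−k_d = 0.6480 d⁻¹ and 1 − D₀(k_a−k_d)/(k_d L₀) = 1 − 2.17×0.6480/(0.268×11.0) = 0.5230, so
t_c = ln(3.418 × 0.5230) / 0.6480 = 0.5809 / 0.6480 = 0.8964 d.
L(t_c) = L₀ e^(−k_d t_c) = 11.0 × 0.7864 = 8.651 mg/L, and at the critical point k_a D_c = k_d L, so D_c = (0.268/0.916) × 8.651 = 2.531 mg/L.
Minimum DO = C_s − D_c = 8.64 − 2.531 = 6.109 mg/L.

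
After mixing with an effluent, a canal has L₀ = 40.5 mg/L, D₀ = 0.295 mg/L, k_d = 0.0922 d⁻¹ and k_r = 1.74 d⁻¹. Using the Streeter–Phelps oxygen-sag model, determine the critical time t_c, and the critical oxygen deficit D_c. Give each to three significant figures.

t_c ≈ 1.70 d; D_c ≈ 1.84 mg/L

At the critical point dD/dt = 0, so k_d L₀ e^(−k_d t) = k_r D. Substituting D(t) from the Streeter–Phelps equation and solving for t gives
t_c = ln[(k_r/k_d)(1 − D₀(k_r−k_d)/(k_d L₀))] / (k_r−k_d).
Here k_r−k_d = 1.648 d⁻¹ and 1 − D₀(k_r−k_d)/(k_d L₀) = 1 − 0.295×1.648/(0.0922×40.5) = 0.8698, so
t_c = ln(18.87 × 0.8698) / 1.648 = 2.798 / 1.648 = 1.698 d.
D_c = (k_d/k_r) L₀ e^(−k_d t_c) = (0.0922/1.74) × 40.5 × e^(−0.0922×1.698) = 0.05299 × 40.5 × 0.8551 = 1.835 mg/L.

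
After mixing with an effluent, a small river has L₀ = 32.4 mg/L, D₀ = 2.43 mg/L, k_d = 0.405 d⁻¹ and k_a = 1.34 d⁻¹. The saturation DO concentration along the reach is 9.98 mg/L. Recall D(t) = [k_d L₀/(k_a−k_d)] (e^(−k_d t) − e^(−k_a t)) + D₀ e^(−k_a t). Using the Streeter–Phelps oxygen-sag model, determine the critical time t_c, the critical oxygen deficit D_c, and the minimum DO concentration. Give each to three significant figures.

t_c = [1/(k_a−k_d)] ln[(k_a/k_d)(1 − D₀(k_a−k_d)/(k_d L₀))]
= [1/(1.34−0.405)] ln[(1.34/0.405)(1 − 2.43×0.9350/(0.405×32.4))]
= (1/0.9350) ln[3.309 × 0.8269] = 1.070 × ln(2.736) = 1.070 × 1.006 = 1.076 d.
D_c = (k_d/k_a) L₀ e^(−k_d t_c) = (0.405/1.34) × 32.4 × e^(−0.405×1.076) = 0.3022 × 32.4 × 0.6467 = 6.332 mg/L.
Minimum DO = C_s − D_c = 9.98 − 6.332 = 3.648 mg/L.

t_c ≈ 1.08 d; D_c ≈ 6.33 mg/L; min DO ≈ 3.65 mg/L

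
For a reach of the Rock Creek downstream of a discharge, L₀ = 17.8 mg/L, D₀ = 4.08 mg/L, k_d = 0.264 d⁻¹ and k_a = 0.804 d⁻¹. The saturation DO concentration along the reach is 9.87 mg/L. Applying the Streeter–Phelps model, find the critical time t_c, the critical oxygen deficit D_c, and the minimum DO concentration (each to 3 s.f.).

With k_a/k_d = 3.045 and 1 − D₀(k_a−k_d)/(k_d L₀) = 0.5312,
t_c = ln(3.045 × 0.5312) / (0.804 − 0.264) = ln(1.618) / 0.5400 = 0.4809/0.5400 = 0.8906 d.
D_c = (k_d/k_a) L₀ e^(−k_d t_c) = (0.264/0.804) × 17.8 × e^(−0.264×0.8906) = 0.3284 × 17.8 × 0.7905 = 4.620 mg/L.
Minimum DO = C_s − D_c = 9.87 − 4.620 = 5.250 mg/L.

t_c ≈ 0.891 d; D_c ≈ 4.62 mg/L; min DO ≈ 5.25 mg/L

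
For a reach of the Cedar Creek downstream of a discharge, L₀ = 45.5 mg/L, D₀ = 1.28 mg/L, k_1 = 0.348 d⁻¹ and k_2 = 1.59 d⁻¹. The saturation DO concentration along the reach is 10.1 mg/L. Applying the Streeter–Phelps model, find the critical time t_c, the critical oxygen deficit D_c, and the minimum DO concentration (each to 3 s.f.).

t_c = [1/(k_2−k_1)] ln[(k_2/k_1)(1 − D₀(k_2−k_1)/(k_1 L₀))]
= [1/(1.59−0.348)] ln[(1.59/0.348)(1 − 1.28×1.242/(0.348×45.5))]
= (1/1.242) ln[4.569 × 0.8996] = 0.8052 × ln(4.110) = 0.8052 × 1.413 = 1.138 d.
D_c = (k_1/k_2) L₀ e^(−k_1 t_c) = (0.348/1.59) × 45.5 × e^(−0.348×1.138) = 0.2189 × 45.5 × 0.6730 = 6.702 mg/L.
Minimum DO = C_s − D_c = 10.1 − 6.702 = 3.398 mg/L.

t_c ≈ 1.14 d; D_c ≈ 6.70 mg/L; min DO ≈ 3.40 mg/L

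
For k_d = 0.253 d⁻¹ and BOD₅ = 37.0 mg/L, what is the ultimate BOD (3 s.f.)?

BOD₅ = L₀(1 − e^(−5k_d)) ⇒ L₀ = BOD₅ / (1 − e^(−5×0.253))
= 37.0 / (1 − 0.2822) = 37.0 / 0.7178 = 51.55 mg/L.

L₀ ≈ 51.5 mg/L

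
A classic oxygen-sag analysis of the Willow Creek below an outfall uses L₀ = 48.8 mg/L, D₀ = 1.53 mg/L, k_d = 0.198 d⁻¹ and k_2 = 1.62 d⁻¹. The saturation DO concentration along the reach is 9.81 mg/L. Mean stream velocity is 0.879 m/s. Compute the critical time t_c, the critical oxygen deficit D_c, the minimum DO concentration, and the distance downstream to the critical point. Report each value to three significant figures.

t_c ≈ 1.30 d; D_c ≈ 4.61 mg/L; min DO ≈ 5.20 mg/L; x_c ≈ 98.6 km

t_c = [1/(k_2−k_d)] ln[(k_2/k_d)(1 − D₀(k_2−k_d)/(k_d L₀))]
= [1/(1.62−0.198)] ln[(1.62/0.198)(1 − 1.53×1.422/(0.198×48.8))]
= (1/1.422) ln[8.182 × 0.7748] = 0.7032 × ln(6.340) = 0.7032 × 1.847 = 1.299 d.
D_c = (k_d/k_2) L₀ e^(−k_d t_c) = (0.198/1.62) × 48.8 × e^(−0.198×1.299) = 0.1222 × 48.8 × 0.7733 = 4.612 mg/L.
Minimum DO = C_s − D_c = 9.81 − 4.612 = 5.198 mg/L.
x_c = v t_c = 0.879 m/s × 1.299 d × 86400 s/d = 98630 m ≈ 98.6 km.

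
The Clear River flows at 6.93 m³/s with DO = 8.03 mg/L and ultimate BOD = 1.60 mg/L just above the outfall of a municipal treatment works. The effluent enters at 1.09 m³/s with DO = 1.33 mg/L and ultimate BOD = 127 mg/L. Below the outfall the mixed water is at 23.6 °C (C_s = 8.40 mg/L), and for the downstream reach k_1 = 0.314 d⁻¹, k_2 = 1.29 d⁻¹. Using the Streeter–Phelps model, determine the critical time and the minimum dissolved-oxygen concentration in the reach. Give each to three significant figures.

t_c ≈ 1.20 d; minimum DO ≈ 5.29 mg/L

Mixed DO = (6.93×8.03 + 1.09×1.33)/(6.93+1.09) = 57.10/8.020 = 7.119 mg/L.
Mixed L₀ = (6.93×1.60 + 1.09×127)/(8.020) = 149.5/8.020 = 18.64 mg/L.
Initial deficit D₀ = C_s − DO₀ = 8.40 − 7.119 = 1.281 mg/L.
t_c = (1/0.9760) ln[(1.29/0.314)(1 − 1.281×0.9760/(0.314×18.64))] = 1.025 × ln(3.231) = 1.202 d.
D_c = (0.314/1.29) × 18.64 × e^(−0.314×1.202) = 0.2434 × 18.64 × 0.6857 = 3.112 mg/L.
Minimum DO = 8.40 − 3.112 = 5.288 mg/L.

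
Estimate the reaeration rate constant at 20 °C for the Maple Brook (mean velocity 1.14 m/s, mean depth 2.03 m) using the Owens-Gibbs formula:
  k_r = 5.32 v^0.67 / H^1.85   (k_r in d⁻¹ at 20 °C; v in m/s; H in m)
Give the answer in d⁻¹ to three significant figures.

k_r ≈ 1.57 d⁻¹

k_r = 5.32 × 1.14^0.67 / 2.03^1.85 = 5.32 × 1.092 / 3.706 = 1.567 d⁻¹.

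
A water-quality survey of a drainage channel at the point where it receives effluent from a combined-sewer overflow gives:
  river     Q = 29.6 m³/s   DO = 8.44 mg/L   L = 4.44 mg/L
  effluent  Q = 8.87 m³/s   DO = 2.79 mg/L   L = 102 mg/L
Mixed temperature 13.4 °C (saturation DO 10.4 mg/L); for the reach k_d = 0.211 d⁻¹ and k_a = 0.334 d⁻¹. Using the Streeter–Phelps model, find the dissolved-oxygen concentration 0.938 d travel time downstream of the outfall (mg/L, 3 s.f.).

Mixed DO = (29.6×8.44 + 8.87×2.79)/(29.6+8.87) = 274.6/38.47 = 7.137 mg/L.
Mixed L₀ = (29.6×4.44 + 8.87×102)/(38.47) = 1036/38.47 = 26.93 mg/L.
Initial deficit D₀ = C_s − DO₀ = 10.4 − 7.137 = 3.263 mg/L.
D(0.938) = [0.211×26.93/(0.334−0.211)](e^(−0.211×0.938) − e^(−0.334×0.938)) + 3.263 e^(−0.334×0.938)
= 46.20 × (0.8204 − 0.7310) + 3.263 × 0.7310 = 6.516 mg/L.
DO = 10.4 − 6.516 = 3.884 mg/L.

DO ≈ 3.88 mg/L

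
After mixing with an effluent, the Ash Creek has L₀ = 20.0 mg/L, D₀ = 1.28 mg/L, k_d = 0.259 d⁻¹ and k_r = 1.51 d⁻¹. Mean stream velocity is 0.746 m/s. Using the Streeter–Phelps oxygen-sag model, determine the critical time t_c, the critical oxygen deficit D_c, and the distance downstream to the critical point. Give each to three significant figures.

t_c = [1/(k_r−k_d)] ln[(k_r/k_d)(1 − D₀(k_r−k_d)/(k_d L₀))]
= [1/(1.51−0.259)] ln[(1.51/0.259)(1 − 1.28×1.251/(0.259×20.0))]
= (1/1.251) ln[5.830 × 0.6909] = 0.7994 × ln(4.028) = 0.7994 × 1.393 = 1.114 d.
L(t_c) = L₀ e^(−k_d t_c) = 20.0 × 0.7494 = 14.99 mg/L, and at the critical point k_r D_c = k_d L, so D_c = (0.259/1.51) × 14.99 = 2.571 mg/L.
x_c = v t_c = 0.746 m/s × 1.114 d × 86400 s/d = 71780 m ≈ 71.8 km.

t_c ≈ 1.11 d; D_c ≈ 2.57 mg/L; x_c ≈ 71.8 km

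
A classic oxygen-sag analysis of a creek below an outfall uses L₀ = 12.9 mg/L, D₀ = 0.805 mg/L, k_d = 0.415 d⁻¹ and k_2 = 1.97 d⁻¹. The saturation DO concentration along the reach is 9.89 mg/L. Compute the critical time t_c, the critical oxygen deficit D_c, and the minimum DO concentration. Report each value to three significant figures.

With k_2/k_d = 4.747 and 1 − D₀(k_2−k_d)/(k_d L₀) = 0.7662,
t_c = ln(4.747 × 0.7662) / (1.97 − 0.415) = ln(3.637) / 1.555 = 1.291/1.555 = 0.8303 d.
D_c = (k_d/k_2) L₀ e^(−k_d t_c) = (0.415/1.97) × 12.9 × e^(−0.415×0.8303) = 0.2107 × 12.9 × 0.7085 = 1.925 mg/L.
Minimum DO = C_s − D_c = 9.89 − 1.925 = 7.965 mg/L.

t_c ≈ 0.830 d; D_c ≈ 1.93 mg/L; min DO ≈ 7.96 mg/L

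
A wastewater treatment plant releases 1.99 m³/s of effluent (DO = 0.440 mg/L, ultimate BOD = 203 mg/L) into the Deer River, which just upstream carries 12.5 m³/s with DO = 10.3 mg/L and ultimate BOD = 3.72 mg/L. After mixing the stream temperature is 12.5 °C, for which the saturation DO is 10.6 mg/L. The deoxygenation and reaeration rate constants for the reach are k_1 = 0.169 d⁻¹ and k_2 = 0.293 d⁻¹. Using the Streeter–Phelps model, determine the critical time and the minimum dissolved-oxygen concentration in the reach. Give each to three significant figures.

t_c ≈ 4.12 d; minimum DO ≈ 1.66 mg/L

Mixed DO = (12.5×10.3 + 1.99×0.440)/(12.5+1.99) = 129.6/14.49 = 8.946 mg/L.
Mixed L₀ = (12.5×3.72 + 1.99×203)/(14.49) = 450.5/14.49 = 31.09 mg/L.
Initial deficit D₀ = C_s − DO₀ = 10.6 − 8.946 = 1.654 mg/L.
t_c = (1/0.1240) ln[(0.293/0.169)(1 − 1.654×0.1240/(0.169×31.09))] = 8.065 × ln(1.666) = 4.117 d.
D_c = (0.169/0.293) × 31.09 × e^(−0.169×4.117) = 0.5768 × 31.09 × 0.4987 = 8.943 mg/L.
Minimum DO = 10.6 − 8.943 = 1.657 mg/L.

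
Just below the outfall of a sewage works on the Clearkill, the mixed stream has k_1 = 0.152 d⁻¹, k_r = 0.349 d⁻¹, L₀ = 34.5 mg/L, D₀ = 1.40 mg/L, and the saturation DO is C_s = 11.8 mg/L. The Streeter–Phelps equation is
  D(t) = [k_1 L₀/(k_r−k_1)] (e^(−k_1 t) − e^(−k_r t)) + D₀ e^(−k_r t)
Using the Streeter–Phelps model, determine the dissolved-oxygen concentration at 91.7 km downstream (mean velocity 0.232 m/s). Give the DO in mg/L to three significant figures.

DO ≈ 3.63 mg/L

Travel time t = x/v = 91.7 km / (0.232 m/s) = 91700 m / 0.232 m/s = 395300 s = 4.575 d.
k_1 L₀/(k_r−k_1) = 0.152×34.5/(0.349−0.152) = 5.244/0.1970 = 26.62 mg/L.
e^(−k_1 t) = e^(−0.152×4.575) = 0.4989; e^(−k_r t) = e^(−0.349×4.575) = 0.2026.
D = 26.62 × (0.4989 − 0.2026) + 1.40 × 0.2026 = 7.887 + 0.2836 = 8.171 mg/L.
DO = C_s − D = 11.8 − 8.171 = 3.629 mg/L.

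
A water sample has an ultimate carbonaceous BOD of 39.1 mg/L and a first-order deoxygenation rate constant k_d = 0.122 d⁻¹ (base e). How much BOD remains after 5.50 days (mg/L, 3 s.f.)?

L_t = L₀ e^(−k_d t) = 39.1 × e^(−0.122×5.50) = 39.1 × 0.5112 = 19.99 mg/L.

L ≈ 20.0 mg/L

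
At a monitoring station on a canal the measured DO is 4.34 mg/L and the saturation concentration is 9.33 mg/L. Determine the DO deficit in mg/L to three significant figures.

D = C_s − C = 9.33 − 4.34 = 4.99 mg/L.

D ≈ 4.99 mg/L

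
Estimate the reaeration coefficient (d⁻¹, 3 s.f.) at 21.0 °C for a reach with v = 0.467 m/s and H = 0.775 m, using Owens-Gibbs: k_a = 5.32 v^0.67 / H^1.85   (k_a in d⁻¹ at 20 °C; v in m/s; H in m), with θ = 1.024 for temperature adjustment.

k_a(20) = 5.32 × 0.467^0.67 / 0.775^1.85 = 5.32 × 0.6004 / 0.6240 = 5.119 d⁻¹.
k_a(21.0) = 5.119 × 1.024^(21.0−20) = 5.119 × 1.024 = 5.241 d⁻¹.

k_a ≈ 5.24 d⁻¹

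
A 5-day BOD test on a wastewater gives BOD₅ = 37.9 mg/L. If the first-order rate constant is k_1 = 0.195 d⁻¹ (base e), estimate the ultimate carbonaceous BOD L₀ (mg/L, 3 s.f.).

L₀ ≈ 60.9 mg/L

BOD₅ = L₀(1 − e^(−5k_1)) ⇒ L₀ = BOD₅ / (1 − e^(−5×0.195))
= 37.9 / (1 − 0.3772) = 37.9 / 0.6228 = 60.85 mg/L.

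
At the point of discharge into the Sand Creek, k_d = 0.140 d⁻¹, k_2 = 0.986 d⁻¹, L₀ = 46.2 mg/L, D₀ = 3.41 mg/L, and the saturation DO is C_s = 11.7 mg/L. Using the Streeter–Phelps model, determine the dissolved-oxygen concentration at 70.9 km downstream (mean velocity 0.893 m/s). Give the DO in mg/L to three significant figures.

Travel time t = x/v = 70.9 km / (0.893 m/s) = 70900 m / 0.893 m/s = 79400 s = 0.9189 d.
k_d L₀/(k_2−k_d) = 0.140×46.2/(0.986−0.140) = 6.468/0.8460 = 7.645 mg/L.
e^(−k_d t) = e^(−0.140×0.9189) = 0.8793; e^(−k_2 t) = e^(−0.986×0.9189) = 0.4041.
D = 7.645 × (0.8793 − 0.4041) + 3.41 × 0.4041 = 3.633 + 1.378 = 5.011 mg/L.
DO = C_s − D = 11.7 − 5.011 = 6.689 mg/L.

DO ≈ 6.69 mg/L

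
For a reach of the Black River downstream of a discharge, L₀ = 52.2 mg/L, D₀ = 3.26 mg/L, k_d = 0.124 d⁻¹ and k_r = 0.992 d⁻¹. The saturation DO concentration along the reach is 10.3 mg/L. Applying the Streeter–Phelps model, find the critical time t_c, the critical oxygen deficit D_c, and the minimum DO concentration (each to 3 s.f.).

t_c = [1/(k_r−k_d)] ln[(k_r/k_d)(1 − D₀(k_r−k_d)/(k_d L₀))]
= [1/(0.992−0.124)] ln[(0.992/0.124)(1 − 3.26×0.8680/(0.124×52.2))]
= (1/0.8680) ln[8.000 × 0.5628] = 1.152 × ln(4.503) = 1.152 × 1.505 = 1.733 d.
D_c = (k_d/k_r) L₀ e^(−k_d t_c) = (0.124/0.992) × 52.2 × e^(−0.124×1.733) = 0.1250 × 52.2 × 0.8066 = 5.263 mg/L.
Minimum DO = C_s − D_c = 10.3 − 5.263 = 5.037 mg/L.

t_c ≈ 1.73 d; D_c ≈ 5.26 mg/L; min DO ≈ 5.04 mg/L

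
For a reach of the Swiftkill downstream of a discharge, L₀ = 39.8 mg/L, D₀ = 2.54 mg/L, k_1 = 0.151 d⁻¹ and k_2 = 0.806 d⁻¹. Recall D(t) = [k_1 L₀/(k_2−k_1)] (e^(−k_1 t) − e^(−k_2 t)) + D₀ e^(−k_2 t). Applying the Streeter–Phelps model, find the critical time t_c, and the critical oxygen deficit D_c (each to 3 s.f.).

t_c ≈ 2.06 d; D_c ≈ 5.46 mg/L

With k_2/k_1 = 5.338 and 1 − D₀(k_2−k_1)/(k_1 L₀) = 0.7232,
t_c = ln(5.338 × 0.7232) / (0.806 − 0.151) = ln(3.860) / 0.6550 = 1.351/0.6550 = 2.062 d.
L(t_c) = L₀ e^(−k_1 t_c) = 39.8 × 0.7324 = 29.15 mg/L, and at the critical point k_2 D_c = k_1 L, so D_c = (0.151/0.806) × 29.15 = 5.461 mg/L.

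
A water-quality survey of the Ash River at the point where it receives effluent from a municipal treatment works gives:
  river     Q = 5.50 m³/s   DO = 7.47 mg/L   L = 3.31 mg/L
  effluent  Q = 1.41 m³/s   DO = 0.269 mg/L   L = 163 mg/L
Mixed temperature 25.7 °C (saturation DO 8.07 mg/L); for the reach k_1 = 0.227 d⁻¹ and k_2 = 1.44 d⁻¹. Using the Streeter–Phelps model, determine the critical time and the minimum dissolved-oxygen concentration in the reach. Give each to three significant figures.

Mixed DO = (5.50×7.47 + 1.41×0.269)/(5.50+1.41) = 41.46/6.910 = 6.001 mg/L.
Mixed L₀ = (5.50×3.31 + 1.41×163)/(6.910) = 248.0/6.910 = 35.90 mg/L.
Initial deficit D₀ = C_s − DO₀ = 8.07 − 6.001 = 2.069 mg/L.
t_c = (1/1.213) ln[(1.44/0.227)(1 − 2.069×1.213/(0.227×35.90))] = 0.8244 × ln(4.389) = 1.219 d.
D_c = (0.227/1.44) × 35.90 × e^(−0.227×1.219) = 0.1576 × 35.90 × 0.7582 = 4.290 mg/L.
Minimum DO = 8.07 − 4.290 = 3.780 mg/L.

t_c ≈ 1.22 d; minimum DO ≈ 3.78 mg/L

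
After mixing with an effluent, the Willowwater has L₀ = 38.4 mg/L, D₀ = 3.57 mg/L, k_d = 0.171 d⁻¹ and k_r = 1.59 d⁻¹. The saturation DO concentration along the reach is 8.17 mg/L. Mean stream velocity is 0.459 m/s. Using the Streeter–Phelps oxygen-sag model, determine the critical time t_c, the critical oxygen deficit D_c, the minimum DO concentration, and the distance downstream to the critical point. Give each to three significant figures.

At the critical point dD/dt = 0, so k_d L₀ e^(−k_d t) = k_r D. Substituting D(t) from the Streeter–Phelps equation and solving for t gives
t_c = ln[(k_r/k_d)(1 − D₀(k_r−k_d)/(k_d L₀))] / (k_r−k_d).
Here k_r−k_d = 1.419 d⁻¹ and 1 − D₀(k_r−k_d)/(k_d L₀) = 1 − 3.57×1.419/(0.171×38.4) = 0.2285, so
t_c = ln(9.298 × 0.2285) / 1.419 = 0.7537 / 1.419 = 0.5312 d.
D_c = (k_d/k_r) L₀ e^(−k_d t_c) = (0.171/1.59) × 38.4 × e^(−0.171×0.5312) = 0.1075 × 38.4 × 0.9132 = 3.771 mg/L.
Minimum DO = C_s − D_c = 8.17 − 3.771 = 4.399 mg/L.
x_c = v t_c = 0.459 m/s × 0.5312 d × 86400 s/d = 21060 m ≈ 21.1 km.

t_c ≈ 0.531 d; D_c ≈ 3.77 mg/L; min DO ≈ 4.40 mg/L; x_c ≈ 21.1 km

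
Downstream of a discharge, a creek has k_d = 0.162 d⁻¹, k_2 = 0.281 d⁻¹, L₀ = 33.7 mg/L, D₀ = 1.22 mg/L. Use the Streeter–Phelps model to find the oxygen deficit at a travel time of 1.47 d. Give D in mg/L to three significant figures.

k_d L₀/(k_2−k_d) = 0.162×33.7/(0.281−0.162) = 5.459/0.1190 = 45.88 mg/L.
e^(−k_d t) = e^(−0.162×1.470) = 0.7881; e^(−k_2 t) = e^(−0.281×1.470) = 0.6616.
D = 45.88 × (0.7881 − 0.6616) + 1.22 × 0.6616 = 5.802 + 0.8072 = 6.610 mg/L.

D ≈ 6.61 mg/L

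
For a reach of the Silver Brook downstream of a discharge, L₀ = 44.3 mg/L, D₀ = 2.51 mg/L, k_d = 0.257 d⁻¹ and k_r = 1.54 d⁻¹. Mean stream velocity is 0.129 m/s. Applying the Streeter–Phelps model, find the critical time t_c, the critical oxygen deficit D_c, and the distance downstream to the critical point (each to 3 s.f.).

t_c ≈ 1.14 d; D_c ≈ 5.52 mg/L; x_c ≈ 12.7 km

At the critical point dD/dt = 0, so k_d L₀ e^(−k_d t) = k_r D. Substituting D(t) from the Streeter–Phelps equation and solving for t gives
t_c = ln[(k_r/k_d)(1 − D₀(k_r−k_d)/(k_d L₀))] / (k_r−k_d).
Here k_r−k_d = 1.283 d⁻¹ and 1 − D₀(k_r−k_d)/(k_d L₀) = 1 − 2.51×1.283/(0.257×44.3) = 0.7171, so
t_c = ln(5.992 × 0.7171) / 1.283 = 1.458 / 1.283 = 1.136 d.
D_c = (k_d/k_r) L₀ e^(−k_d t_c) = (0.257/1.54) × 44.3 × e^(−0.257×1.136) = 0.1669 × 44.3 × 0.7467 = 5.521 mg/L.
x_c = v t_c = 0.129 m/s × 1.136 d × 86400 s/d = 12670 m ≈ 12.7 km.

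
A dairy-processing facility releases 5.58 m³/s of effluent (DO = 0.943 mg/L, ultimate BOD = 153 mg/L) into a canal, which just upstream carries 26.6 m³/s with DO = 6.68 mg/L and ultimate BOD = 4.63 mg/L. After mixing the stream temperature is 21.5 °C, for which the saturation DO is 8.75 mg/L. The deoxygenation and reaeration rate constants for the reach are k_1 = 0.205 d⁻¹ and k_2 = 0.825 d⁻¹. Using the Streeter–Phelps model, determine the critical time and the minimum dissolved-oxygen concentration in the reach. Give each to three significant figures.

t_c ≈ 1.66 d; minimum DO ≈ 3.38 mg/L

Mixed DO = (26.6×6.68 + 5.58×0.943)/(26.6+5.58) = 182.9/32.18 = 5.685 mg/L.
Mixed L₀ = (26.6×4.63 + 5.58×153)/(32.18) = 976.9/32.18 = 30.36 mg/L.
Initial deficit D₀ = C_s − DO₀ = 8.75 − 5.685 = 3.065 mg/L.
t_c = (1/0.6200) ln[(0.825/0.205)(1 − 3.065×0.6200/(0.205×30.36))] = 1.613 × ln(2.796) = 1.658 d.
D_c = (0.205/0.825) × 30.36 × e^(−0.205×1.658) = 0.2485 × 30.36 × 0.7118 = 5.370 mg/L.
Minimum DO = 8.75 − 5.370 = 3.380 mg/L.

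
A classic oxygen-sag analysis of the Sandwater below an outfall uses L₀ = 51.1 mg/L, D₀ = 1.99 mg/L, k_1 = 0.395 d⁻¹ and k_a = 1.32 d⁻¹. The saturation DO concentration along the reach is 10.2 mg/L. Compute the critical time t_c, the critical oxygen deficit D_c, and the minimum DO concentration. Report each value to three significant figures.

t_c ≈ 1.20 d; D_c ≈ 9.52 mg/L; min DO ≈ 0.685 mg/L

t_c = [1/(k_a−k_1)] ln[(k_a/k_1)(1 − D₀(k_a−k_1)/(k_1 L₀))]
= [1/(1.32−0.395)] ln[(1.32/0.395)(1 − 1.99×0.9250/(0.395×51.1))]
= (1/0.9250) ln[3.342 × 0.9088] = 1.081 × ln(3.037) = 1.081 × 1.111 = 1.201 d.
L(t_c) = L₀ e^(−k_1 t_c) = 51.1 × 0.6223 = 31.80 mg/L, and at the critical point k_a D_c = k_1 L, so D_c = (0.395/1.32) × 31.80 = 9.515 mg/L.
Minimum DO = C_s − D_c = 10.2 − 9.515 = 0.6846 mg/L.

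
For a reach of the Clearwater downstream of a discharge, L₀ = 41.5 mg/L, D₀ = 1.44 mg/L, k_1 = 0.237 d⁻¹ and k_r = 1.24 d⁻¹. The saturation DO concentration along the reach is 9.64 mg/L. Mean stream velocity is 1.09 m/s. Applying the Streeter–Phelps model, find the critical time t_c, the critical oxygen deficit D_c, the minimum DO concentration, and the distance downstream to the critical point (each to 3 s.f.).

At the critical point dD/dt = 0, so k_1 L₀ e^(−k_1 t) = k_r D. Substituting D(t) from the Streeter–Phelps equation and solving for t gives
t_c = ln[(k_r/k_1)(1 − D₀(k_r−k_1)/(k_1 L₀))] / (k_r−k_1).
Here k_r−k_1 = 1.003 d⁻¹ and 1 − D₀(k_r−k_1)/(k_1 L₀) = 1 − 1.44×1.003/(0.237×41.5) = 0.8532, so
t_c = ln(5.232 × 0.8532) / 1.003 = 1.496 / 1.003 = 1.492 d.
D_c = (k_1/k_r) L₀ e^(−k_1 t_c) = (0.237/1.24) × 41.5 × e^(−0.237×1.492) = 0.1911 × 41.5 × 0.7022 = 5.570 mg/L.
Minimum DO = C_s − D_c = 9.64 − 5.570 = 4.070 mg/L.
x_c = v t_c = 1.09 m/s × 1.492 d × 86400 s/d = 140500 m ≈ 140 km.

t_c ≈ 1.49 d; D_c ≈ 5.57 mg/L; min DO ≈ 4.07 mg/L; x_c ≈ 140 km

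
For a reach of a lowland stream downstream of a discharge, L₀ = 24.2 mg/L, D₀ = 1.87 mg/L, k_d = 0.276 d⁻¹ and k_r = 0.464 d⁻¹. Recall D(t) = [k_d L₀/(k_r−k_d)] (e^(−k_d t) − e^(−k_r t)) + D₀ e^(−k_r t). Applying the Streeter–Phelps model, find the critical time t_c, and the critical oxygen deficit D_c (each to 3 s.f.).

With k_r/k_d = 1.681 and 1 − D₀(k_r−k_d)/(k_d L₀) = 0.9474,
t_c = ln(1.681 × 0.9474) / (0.464 − 0.276) = ln(1.593) / 0.1880 = 0.4654/0.1880 = 2.476 d.
D_c = (k_d/k_r) L₀ e^(−k_d t_c) = (0.276/0.464) × 24.2 × e^(−0.276×2.476) = 0.5948 × 24.2 × 0.5050 = 7.269 mg/L.

t_c ≈ 2.48 d; D_c ≈ 7.27 mg/L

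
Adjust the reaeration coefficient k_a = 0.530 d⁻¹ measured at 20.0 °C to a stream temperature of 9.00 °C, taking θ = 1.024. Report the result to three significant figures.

k_a ≈ 0.408 d⁻¹

k_a(T₂) = k_a(T₁) · θ^(T₂−T₁) = 0.530 × 1.024^(9.00−20.0)
= 0.530 × 1.024^-11.0 = 0.530 × 0.7704 = 0.4083 d⁻¹.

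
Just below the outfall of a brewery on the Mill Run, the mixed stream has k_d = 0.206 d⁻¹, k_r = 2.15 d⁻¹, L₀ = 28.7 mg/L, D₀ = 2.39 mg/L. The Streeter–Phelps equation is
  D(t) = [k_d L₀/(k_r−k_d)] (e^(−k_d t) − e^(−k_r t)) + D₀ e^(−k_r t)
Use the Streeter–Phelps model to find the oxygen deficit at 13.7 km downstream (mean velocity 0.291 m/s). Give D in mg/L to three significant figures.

D ≈ 2.52 mg/L

Travel time t = x/v = 13.7 km / (0.291 m/s) = 13700 m / 0.291 m/s = 47080 s = 0.5449 d.
k_d L₀/(k_r−k_d) = 0.206×28.7/(2.15−0.206) = 5.912/1.944 = 3.041 mg/L.
e^(−k_d t) = e^(−0.206×0.5449) = 0.8938; e^(−k_r t) = e^(−2.15×0.5449) = 0.3099.
D = 3.041 × (0.8938 − 0.3099) + 2.39 × 0.3099 = 1.776 + 0.7406 = 2.517 mg/L.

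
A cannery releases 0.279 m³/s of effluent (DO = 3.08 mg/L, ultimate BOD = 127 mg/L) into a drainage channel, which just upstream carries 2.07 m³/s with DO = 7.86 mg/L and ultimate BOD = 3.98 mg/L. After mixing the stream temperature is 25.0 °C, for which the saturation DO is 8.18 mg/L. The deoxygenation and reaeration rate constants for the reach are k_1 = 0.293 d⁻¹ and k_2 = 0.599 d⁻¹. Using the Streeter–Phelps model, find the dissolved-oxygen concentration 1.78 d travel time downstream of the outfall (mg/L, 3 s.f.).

DO ≈ 3.44 mg/L

Mixed DO = (2.07×7.86 + 0.279×3.08)/(2.07+0.279) = 17.13/2.349 = 7.292 mg/L.
Mixed L₀ = (2.07×3.98 + 0.279×127)/(2.349) = 43.67/2.349 = 18.59 mg/L.
Initial deficit D₀ = C_s − DO₀ = 8.18 − 7.292 = 0.8877 mg/L.
D(1.78) = [0.293×18.59/(0.599−0.293)](e^(−0.293×1.78) − e^(−0.599×1.78)) + 0.8877 e^(−0.599×1.78)
= 17.80 × (0.5936 − 0.3443) + 0.8877 × 0.3443 = 4.744 mg/L.
DO = 8.18 − 4.744 = 3.436 mg/L.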